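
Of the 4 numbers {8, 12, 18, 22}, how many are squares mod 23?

(8/23) = +1 → QR.
(12/23) = +1 → QR.
(18/23) = +1 → QR.
(22/23) = -1 → non-residue.
Total quadratic residues among the 4: 3.

3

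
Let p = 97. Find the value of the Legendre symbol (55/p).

-1

Reciprocity: 55 ≡ 3 and 97 ≡ 1 (mod 4), so (55/97) = +(97/55).
Reduce top mod 55: now compute (42/55).
Pull out 2: since 55 ≡ 7 (mod 8), (2/55) = +1.
Reciprocity: 21 ≡ 1 and 55 ≡ 3 (mod 4), so (21/55) = +(55/21).
Reduce top mod 21: now compute (13/21).
Reciprocity: 13 ≡ 1 and 21 ≡ 1 (mod 4), so (13/21) = +(21/13).
Reduce top mod 13: now compute (8/13).
Pull out 2^3: since 13 ≡ 5 (mod 8), (2/13) = -1, so (2/13)^3 = -1.
Reached (1/13) = 1. Collecting the sign flips along the way, the symbol is -1.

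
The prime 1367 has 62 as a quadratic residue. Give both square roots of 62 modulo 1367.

Since 1367 ≡ 3 (mod 4), a square root of 62 is 62^((1367+1)/4) = 62^342 mod 1367.
Repeated squaring: 62^2≡1110, 62^4≡433, 62^8≡210, 62^16≡356, 62^32≡972, 62^64≡187, 62^128≡794, 62^256≡249 (mod 1367).
62^342 = 62^(256+64+16+4+2) ≡ 848 (mod 1367).
Check: 848² = 719104 ≡ 62 (mod 1367). The two roots are 519 and 848.

519, 848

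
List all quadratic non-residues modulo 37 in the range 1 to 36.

2, 5, 6, 8, 13, 14, 15, 17, 18, 19, 20, 22, 23, 24, 29, 31, 32, 35

Square k = 1,…,18 (k and 37−k give the same square):
1²=1, 2²=4, 3²=9, 4²=16, 5²=25, 6²=36, 7²≡12, 8²≡27, 9²≡7, 10²≡26, 11²≡10, 12²≡33, 13²≡21, 14²≡11, 15²≡3, 16²≡34, 17²≡30, 18²≡28 (mod 37).
The residues are {1, 3, 4, 7, 9, 10, 11, 12, 16, 21, 25, 26, 27, 28, 30, 33, 34, 36}; the non-residues are the remaining 18 nonzero classes.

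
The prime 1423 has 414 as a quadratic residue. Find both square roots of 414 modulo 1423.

Since 1423 ≡ 3 (mod 4), a square root of 414 is 414^((1423+1)/4) = 414^356 mod 1423.
Repeated squaring: 414^2≡636, 414^4≡364, 414^8≡157, 414^16≡458, 414^32≡583, 414^64≡1215, 414^128≡574, 414^256≡763 (mod 1423).
414^356 = 414^(256+64+32+4) ≡ 519 (mod 1423).
Check: 519² = 269361 ≡ 414 (mod 1423). The two roots are 519 and 904.

519, 904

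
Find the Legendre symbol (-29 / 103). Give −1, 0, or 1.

-1

First reduce: -29 ≡ 74 (mod 103).
Pull out 2: since 103 ≡ 7 (mod 8), (2/103) = +1.
Reciprocity: 37 ≡ 1 and 103 ≡ 3 (mod 4), so (37/103) = +(103/37).
Reduce top mod 37: now compute (29/37).
Reciprocity: 29 ≡ 1 and 37 ≡ 1 (mod 4), so (29/37) = +(37/29).
Reduce top mod 29: now compute (8/29).
Pull out 2^3: since 29 ≡ 5 (mod 8), (2/29) = -1, so (2/29)^3 = -1.
Reached (1/29) = 1. Collecting the sign flips along the way, the symbol is -1.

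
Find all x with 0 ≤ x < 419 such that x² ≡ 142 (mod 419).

155, 264

Since 419 ≡ 3 (mod 4), a square root of 142 is 142^((419+1)/4) = 142^105 mod 419.
Repeated squaring: 142^2≡52, 142^4≡190, 142^8≡66, 142^16≡166, 142^32≡321, 142^64≡386 (mod 419).
142^105 = 142^(64+32+8+1) ≡ 264 (mod 419).
Check: 264² = 69696 ≡ 142 (mod 419). The two roots are 155 and 264.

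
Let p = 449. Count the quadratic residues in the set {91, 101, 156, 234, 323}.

(91/449) = -1 → non-residue.
(101/449) = +1 → QR.
(156/449) = +1 → QR.
(234/449) = -1 → non-residue.
(323/449) = +1 → QR.
Total quadratic residues among the 5: 3.

3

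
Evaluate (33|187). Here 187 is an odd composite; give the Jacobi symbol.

Reciprocity: 33 ≡ 1 and 187 ≡ 3 (mod 4), so (33/187) = +(187/33).
Reduce top mod 33: now compute (22/33).
Pull out 2: since 33 ≡ 1 (mod 8), (2/33) = +1.
Reciprocity: 11 ≡ 3 and 33 ≡ 1 (mod 4), so (11/33) = +(33/11).
Reduce top mod 11: now compute (0/11).
Top reduces to 0: gcd > 1, so the symbol is 0.

0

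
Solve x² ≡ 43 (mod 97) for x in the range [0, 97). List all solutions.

97 ≡ 1 (mod 4), so we find a root by search.
Trying successive values, 25² = 625 ≡ 43 (mod 97). The other root is 97 − 25 = 72.

25, 72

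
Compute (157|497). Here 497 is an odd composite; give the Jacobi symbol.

-1

Reciprocity: 157 ≡ 1 and 497 ≡ 1 (mod 4), so (157/497) = +(497/157).
Reduce top mod 157: now compute (26/157).
Pull out 2: since 157 ≡ 5 (mod 8), (2/157) = -1.
Reciprocity: 13 ≡ 1 and 157 ≡ 1 (mod 4), so (13/157) = +(157/13).
Reduce top mod 13: now compute (1/13).
Reached (1/13) = 1. Collecting the sign flips along the way, the symbol is -1.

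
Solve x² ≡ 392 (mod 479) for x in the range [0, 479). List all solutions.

Since 479 ≡ 3 (mod 4), a square root of 392 is 392^((479+1)/4) = 392^120 mod 479.
Repeated squaring: 392^2≡384, 392^4≡403, 392^8≡28, 392^16≡305, 392^32≡99, 392^64≡221 (mod 479).
392^120 = 392^(64+32+16+8) ≡ 256 (mod 479).
Check: 256² = 65536 ≡ 392 (mod 479). The two roots are 223 and 256.

223, 256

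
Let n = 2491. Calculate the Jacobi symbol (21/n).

Reciprocity: 21 ≡ 1 and 2491 ≡ 3 (mod 4), so (21/2491) = +(2491/21).
Reduce top mod 21: now compute (13/21).
Reciprocity: 13 ≡ 1 and 21 ≡ 1 (mod 4), so (13/21) = +(21/13).
Reduce top mod 13: now compute (8/13).
Pull out 2^3: since 13 ≡ 5 (mod 8), (2/13) = -1, so (2/13)^3 = -1.
Reached (1/13) = 1. Collecting the sign flips along the way, the symbol is -1.

-1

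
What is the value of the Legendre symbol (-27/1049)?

-1

First reduce: -27 ≡ 1022 (mod 1049).
Pull out 2: since 1049 ≡ 1 (mod 8), (2/1049) = +1.
Reciprocity: 511 ≡ 3 and 1049 ≡ 1 (mod 4), so (511/1049) = +(1049/511).
Reduce top mod 511: now compute (27/511).
Reciprocity: 27 ≡ 3 and 511 ≡ 3 (mod 4), so (27/511) = −(511/27).
Reduce top mod 27: now compute (25/27).
Reciprocity: 25 ≡ 1 and 27 ≡ 3 (mod 4), so (25/27) = +(27/25).
Reduce top mod 25: now compute (2/25).
Pull out 2: since 25 ≡ 1 (mod 8), (2/25) = +1.
Reached (1/25) = 1. Collecting the sign flips along the way, the symbol is -1.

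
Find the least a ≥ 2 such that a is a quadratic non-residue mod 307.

2

(2/307) = −1, so 2 is the smallest positive non-residue mod 307.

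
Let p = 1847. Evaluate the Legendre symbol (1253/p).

-1

Reciprocity: 1253 ≡ 1 and 1847 ≡ 3 (mod 4), so (1253/1847) = +(1847/1253).
Reduce top mod 1253: now compute (594/1253).
Pull out 2: since 1253 ≡ 5 (mod 8), (2/1253) = -1.
Reciprocity: 297 ≡ 1 and 1253 ≡ 1 (mod 4), so (297/1253) = +(1253/297).
Reduce top mod 297: now compute (65/297).
Reciprocity: 65 ≡ 1 and 297 ≡ 1 (mod 4), so (65/297) = +(297/65).
Reduce top mod 65: now compute (37/65).
Reciprocity: 37 ≡ 1 and 65 ≡ 1 (mod 4), so (37/65) = +(65/37).
Reduce top mod 37: now compute (28/37).
Pull out 2^2: since 37 ≡ 5 (mod 8), (2/37) = -1, so (2/37)^2 = +1.
Reciprocity: 7 ≡ 3 and 37 ≡ 1 (mod 4), so (7/37) = +(37/7).
Reduce top mod 7: now compute (2/7).
Pull out 2: since 7 ≡ 7 (mod 8), (2/7) = +1.
Reached (1/7) = 1. Collecting the sign flips along the way, the symbol is -1.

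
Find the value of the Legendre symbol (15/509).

Reciprocity: 15 ≡ 3 and 509 ≡ 1 (mod 4), so (15/509) = +(509/15).
Reduce top mod 15: now compute (14/15).
Pull out 2: since 15 ≡ 7 (mod 8), (2/15) = +1.
Reciprocity: 7 ≡ 3 and 15 ≡ 3 (mod 4), so (7/15) = −(15/7).
Reduce top mod 7: now compute (1/7).
Reached (1/7) = 1. Collecting the sign flips along the way, the symbol is -1.

-1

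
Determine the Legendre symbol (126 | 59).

First reduce: 126 ≡ 8 (mod 59).
Pull out 2^3: since 59 ≡ 3 (mod 8), (2/59) = -1, so (2/59)^3 = -1.
Reached (1/59) = 1. Collecting the sign flips along the way, the symbol is -1.

-1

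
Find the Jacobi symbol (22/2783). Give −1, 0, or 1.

0

Pull out 2: since 2783 ≡ 7 (mod 8), (2/2783) = +1.
Reciprocity: 11 ≡ 3 and 2783 ≡ 3 (mod 4), so (11/2783) = −(2783/11).
Reduce top mod 11: now compute (0/11).
Top reduces to 0: gcd > 1, so the symbol is 0.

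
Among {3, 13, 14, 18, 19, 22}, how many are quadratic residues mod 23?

(3/23) = +1 → QR.
(13/23) = +1 → QR.
(14/23) = -1 → non-residue.
(18/23) = +1 → QR.
(19/23) = -1 → non-residue.
(22/23) = -1 → non-residue.
Total quadratic residues among the 6: 3.

3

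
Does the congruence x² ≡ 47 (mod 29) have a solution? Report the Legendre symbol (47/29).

-1

First reduce: 47 ≡ 18 (mod 29).
Pull out 2: since 29 ≡ 5 (mod 8), (2/29) = -1.
Reciprocity: 9 ≡ 1 and 29 ≡ 1 (mod 4), so (9/29) = +(29/9).
Reduce top mod 9: now compute (2/9).
Pull out 2: since 9 ≡ 1 (mod 8), (2/9) = +1.
Reached (1/9) = 1. Collecting the sign flips along the way, the symbol is -1.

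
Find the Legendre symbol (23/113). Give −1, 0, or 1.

-1

Reciprocity: 23 ≡ 3 and 113 ≡ 1 (mod 4), so (23/113) = +(113/23).
Reduce top mod 23: now compute (21/23).
Reciprocity: 21 ≡ 1 and 23 ≡ 3 (mod 4), so (21/23) = +(23/21).
Reduce top mod 21: now compute (2/21).
Pull out 2: since 21 ≡ 5 (mod 8), (2/21) = -1.
Reached (1/21) = 1. Collecting the sign flips along the way, the symbol is -1.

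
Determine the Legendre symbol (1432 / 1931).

Pull out 2^3: since 1931 ≡ 3 (mod 8), (2/1931) = -1, so (2/1931)^3 = -1.
Reciprocity: 179 ≡ 3 and 1931 ≡ 3 (mod 4), so (179/1931) = −(1931/179).
Reduce top mod 179: now compute (141/179).
Reciprocity: 141 ≡ 1 and 179 ≡ 3 (mod 4), so (141/179) = +(179/141).
Reduce top mod 141: now compute (38/141).
Pull out 2: since 141 ≡ 5 (mod 8), (2/141) = -1.
Reciprocity: 19 ≡ 3 and 141 ≡ 1 (mod 4), so (19/141) = +(141/19).
Reduce top mod 19: now compute (8/19).
Pull out 2^3: since 19 ≡ 3 (mod 8), (2/19) = -1, so (2/19)^3 = -1.
Reached (1/19) = 1. Collecting the sign flips along the way, the symbol is +1.

1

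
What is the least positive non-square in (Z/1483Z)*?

(2/1483) = −1, so 2 is the smallest positive non-residue mod 1483.

2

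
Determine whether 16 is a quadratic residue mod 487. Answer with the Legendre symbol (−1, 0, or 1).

1

Pull out 2^4: since 487 ≡ 7 (mod 8), (2/487) = +1, so (2/487)^4 = +1.
Reached (1/487) = 1. Collecting the sign flips along the way, the symbol is +1.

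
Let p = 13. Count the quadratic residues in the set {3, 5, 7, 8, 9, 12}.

3

(3/13) = +1 → QR.
(5/13) = -1 → non-residue.
(7/13) = -1 → non-residue.
(8/13) = -1 → non-residue.
(9/13) = +1 → QR.
(12/13) = +1 → QR.
Total quadratic residues among the 6: 3.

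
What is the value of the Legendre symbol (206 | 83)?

1

Euler's criterion: (206/83) ≡ 40^41 (mod 83).
40^2 ≡ 23 (mod 83)
40^4 ≡ 31 (mod 83)
40^8 ≡ 48 (mod 83)
40^16 ≡ 63 (mod 83)
40^32 ≡ 68 (mod 83)
40^41 = 40^(32+8+1) ≡ 1 (mod 83).
Result is 1, so (206/83) = 1.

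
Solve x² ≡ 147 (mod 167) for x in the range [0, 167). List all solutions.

Since 167 ≡ 3 (mod 4), a square root of 147 is 147^((167+1)/4) = 147^42 mod 167.
Repeated squaring: 147^2≡66, 147^4≡14, 147^8≡29, 147^16≡6, 147^32≡36 (mod 167).
147^42 = 147^(32+8+2) ≡ 100 (mod 167).
Check: 100² = 10000 ≡ 147 (mod 167). The two roots are 67 and 100.

67, 100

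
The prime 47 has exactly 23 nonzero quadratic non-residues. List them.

5 10 11 13 15 19 20 22 23 26 29 30 31 33 35 38 39 40 41 43 44 45 46

Square k = 1,…,23 (k and 47−k give the same square):
1²=1, 2²=4, 3²=9, 4²=16, 5²=25, 6²=36, 7²≡2, 8²≡17, 9²≡34, 10²≡6, 11²≡27, 12²≡3, 13²≡28, 14²≡8, 15²≡37, 16²≡21, 17²≡7, 18²≡42, 19²≡32, 20²≡24, 21²≡18, 22²≡14, 23²≡12 (mod 47).
The residues are {1, 2, 3, 4, 6, 7, 8, 9, 12, 14, 16, 17, 18, 21, 24, 25, 27, 28, 32, 34, 36, 37, 42}; the non-residues are the remaining 23 nonzero classes.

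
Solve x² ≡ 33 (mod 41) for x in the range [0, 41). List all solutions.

19, 22

41 ≡ 1 (mod 4), so we find a root by search.
Trying successive values, 19² = 361 ≡ 33 (mod 41). The other root is 41 − 19 = 22.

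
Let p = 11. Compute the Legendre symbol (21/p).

-1

First reduce: 21 ≡ 10 (mod 11).
Pull out 2: since 11 ≡ 3 (mod 8), (2/11) = -1.
Reciprocity: 5 ≡ 1 and 11 ≡ 3 (mod 4), so (5/11) = +(11/5).
Reduce top mod 5: now compute (1/5).
Reached (1/5) = 1. Collecting the sign flips along the way, the symbol is -1.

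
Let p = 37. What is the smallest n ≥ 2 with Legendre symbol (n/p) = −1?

2

(2/37) = −1, so 2 is the smallest positive non-residue mod 37.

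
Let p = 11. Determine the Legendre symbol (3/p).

1

Reciprocity: 3 ≡ 3 and 11 ≡ 3 (mod 4), so (3/11) = −(11/3).
Reduce top mod 3: now compute (2/3).
Pull out 2: since 3 ≡ 3 (mod 8), (2/3) = -1.
Reached (1/3) = 1. Collecting the sign flips along the way, the symbol is +1.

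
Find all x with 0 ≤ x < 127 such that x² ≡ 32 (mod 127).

Since 127 ≡ 3 (mod 4), a square root of 32 is 32^((127+1)/4) = 32^32 mod 127.
Repeated squaring: 32^2≡8, 32^4≡64, 32^8≡32, 32^16≡8, 32^32≡64 (mod 127).
32^32 = 32^(32) ≡ 64 (mod 127).
Check: 64² = 4096 ≡ 32 (mod 127). The two roots are 63 and 64.

63, 64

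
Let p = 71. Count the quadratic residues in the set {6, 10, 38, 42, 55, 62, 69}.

3

(6/71) = +1 → QR.
(10/71) = +1 → QR.
(38/71) = +1 → QR.
(42/71) = -1 → non-residue.
(55/71) = -1 → non-residue.
(62/71) = -1 → non-residue.
(69/71) = -1 → non-residue.
Total quadratic residues among the 7: 3.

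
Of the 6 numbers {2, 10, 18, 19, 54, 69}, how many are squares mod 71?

(2/71) = +1 → QR.
(10/71) = +1 → QR.
(18/71) = +1 → QR.
(19/71) = +1 → QR.
(54/71) = +1 → QR.
(69/71) = -1 → non-residue.
Total quadratic residues among the 6: 5.

5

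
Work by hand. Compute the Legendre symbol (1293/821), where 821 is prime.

1

Euler's criterion: (1293/821) ≡ 472^410 (mod 821).
472^2 ≡ 293 (mod 821)
472^4 ≡ 465 (mod 821)
472^8 ≡ 302 (mod 821)
472^16 ≡ 73 (mod 821)
472^32 ≡ 403 (mod 821)
472^64 ≡ 672 (mod 821)
472^128 ≡ 34 (mod 821)
472^256 ≡ 335 (mod 821)
472^410 = 472^(256+128+16+8+2) ≡ 1 (mod 821).
Result is 1, so (1293/821) = 1.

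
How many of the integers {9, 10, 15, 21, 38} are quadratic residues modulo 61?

(9/61) = +1 → QR.
(10/61) = -1 → non-residue.
(15/61) = +1 → QR.
(21/61) = -1 → non-residue.
(38/61) = -1 → non-residue.
Total quadratic residues among the 5: 2.

2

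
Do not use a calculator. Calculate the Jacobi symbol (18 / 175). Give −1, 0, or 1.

Pull out 2: since 175 ≡ 7 (mod 8), (2/175) = +1.
Reciprocity: 9 ≡ 1 and 175 ≡ 3 (mod 4), so (9/175) = +(175/9).
Reduce top mod 9: now compute (4/9).
Pull out 2^2: since 9 ≡ 1 (mod 8), (2/9) = +1, so (2/9)^2 = +1.
Reached (1/9) = 1. Collecting the sign flips along the way, the symbol is +1.

1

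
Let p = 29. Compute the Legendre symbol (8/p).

Euler's criterion: (8/29) ≡ 8^14 (mod 29).
8^2 ≡ 6 (mod 29)
8^4 ≡ 7 (mod 29)
8^8 ≡ 20 (mod 29)
8^14 = 8^(8+4+2) ≡ 28 (mod 29).
Result is 28 ≡ −1, so (8/29) = −1.

-1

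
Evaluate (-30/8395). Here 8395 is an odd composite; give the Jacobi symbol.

First reduce: -30 ≡ 8365 (mod 8395).
Reciprocity: 8365 ≡ 1 and 8395 ≡ 3 (mod 4), so (8365/8395) = +(8395/8365).
Reduce top mod 8365: now compute (30/8365).
Pull out 2: since 8365 ≡ 5 (mod 8), (2/8365) = -1.
Reciprocity: 15 ≡ 3 and 8365 ≡ 1 (mod 4), so (15/8365) = +(8365/15).
Reduce top mod 15: now compute (10/15).
Pull out 2: since 15 ≡ 7 (mod 8), (2/15) = +1.
Reciprocity: 5 ≡ 1 and 15 ≡ 3 (mod 4), so (5/15) = +(15/5).
Reduce top mod 5: now compute (0/5).
Top reduces to 0: gcd > 1, so the symbol is 0.

0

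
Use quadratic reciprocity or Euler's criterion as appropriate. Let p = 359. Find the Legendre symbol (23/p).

Reciprocity: 23 ≡ 3 and 359 ≡ 3 (mod 4), so (23/359) = −(359/23).
Reduce top mod 23: now compute (14/23).
Pull out 2: since 23 ≡ 7 (mod 8), (2/23) = +1.
Reciprocity: 7 ≡ 3 and 23 ≡ 3 (mod 4), so (7/23) = −(23/7).
Reduce top mod 7: now compute (2/7).
Pull out 2: since 7 ≡ 7 (mod 8), (2/7) = +1.
Reached (1/7) = 1. Collecting the sign flips along the way, the symbol is +1.

1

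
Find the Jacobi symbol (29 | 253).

Reciprocity: 29 ≡ 1 and 253 ≡ 1 (mod 4), so (29/253) = +(253/29).
Reduce top mod 29: now compute (21/29).
Reciprocity: 21 ≡ 1 and 29 ≡ 1 (mod 4), so (21/29) = +(29/21).
Reduce top mod 21: now compute (8/21).
Pull out 2^3: since 21 ≡ 5 (mod 8), (2/21) = -1, so (2/21)^3 = -1.
Reached (1/21) = 1. Collecting the sign flips along the way, the symbol is -1.

-1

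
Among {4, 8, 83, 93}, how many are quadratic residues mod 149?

(4/149) = +1 → QR.
(8/149) = -1 → non-residue.
(83/149) = -1 → non-residue.
(93/149) = -1 → non-residue.
Total quadratic residues among the 4: 1.

1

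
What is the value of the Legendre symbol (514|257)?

0

First reduce: 514 ≡ 0 (mod 257).
Top reduces to 0: gcd > 1, so the symbol is 0.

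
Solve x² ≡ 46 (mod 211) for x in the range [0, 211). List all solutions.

Since 211 ≡ 3 (mod 4), a square root of 46 is 46^((211+1)/4) = 46^53 mod 211.
Repeated squaring: 46^2≡6, 46^4≡36, 46^8≡30, 46^16≡56, 46^32≡182 (mod 211).
46^53 = 46^(32+16+4+1) ≡ 62 (mod 211).
Check: 62² = 3844 ≡ 46 (mod 211). The two roots are 62 and 149.

62, 149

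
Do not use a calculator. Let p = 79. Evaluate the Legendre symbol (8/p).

Pull out 2^3: since 79 ≡ 7 (mod 8), (2/79) = +1, so (2/79)^3 = +1.
Reached (1/79) = 1. Collecting the sign flips along the way, the symbol is +1.

1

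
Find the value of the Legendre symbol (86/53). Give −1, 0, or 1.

First reduce: 86 ≡ 33 (mod 53).
Reciprocity: 33 ≡ 1 and 53 ≡ 1 (mod 4), so (33/53) = +(53/33).
Reduce top mod 33: now compute (20/33).
Pull out 2^2: since 33 ≡ 1 (mod 8), (2/33) = +1, so (2/33)^2 = +1.
Reciprocity: 5 ≡ 1 and 33 ≡ 1 (mod 4), so (5/33) = +(33/5).
Reduce top mod 5: now compute (3/5).
Reciprocity: 3 ≡ 3 and 5 ≡ 1 (mod 4), so (3/5) = +(5/3).
Reduce top mod 3: now compute (2/3).
Pull out 2: since 3 ≡ 3 (mod 8), (2/3) = -1.
Reached (1/3) = 1. Collecting the sign flips along the way, the symbol is -1.

-1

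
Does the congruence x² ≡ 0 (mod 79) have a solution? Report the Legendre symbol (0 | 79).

0

Top reduces to 0: gcd > 1, so the symbol is 0.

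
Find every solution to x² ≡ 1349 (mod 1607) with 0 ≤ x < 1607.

183, 1424

Since 1607 ≡ 3 (mod 4), a square root of 1349 is 1349^((1607+1)/4) = 1349^402 mod 1607.
Repeated squaring: 1349^2≡677, 1349^4≡334, 1349^8≡673, 1349^16≡1362, 1349^32≡566, 1349^64≡563, 1349^128≡390, 1349^256≡1042 (mod 1607).
1349^402 = 1349^(256+128+16+2) ≡ 1424 (mod 1607).
Check: 1424² = 2027776 ≡ 1349 (mod 1607). The two roots are 183 and 1424.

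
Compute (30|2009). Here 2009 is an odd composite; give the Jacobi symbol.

Pull out 2: since 2009 ≡ 1 (mod 8), (2/2009) = +1.
Reciprocity: 15 ≡ 3 and 2009 ≡ 1 (mod 4), so (15/2009) = +(2009/15).
Reduce top mod 15: now compute (14/15).
Pull out 2: since 15 ≡ 7 (mod 8), (2/15) = +1.
Reciprocity: 7 ≡ 3 and 15 ≡ 3 (mod 4), so (7/15) = −(15/7).
Reduce top mod 7: now compute (1/7).
Reached (1/7) = 1. Collecting the sign flips along the way, the symbol is -1.

-1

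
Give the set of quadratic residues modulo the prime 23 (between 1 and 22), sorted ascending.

1,2,3,4,6,8,9,12,13,16,18

Square k = 1,…,11 (k and 23−k give the same square):
1²=1, 2²=4, 3²=9, 4²=16, 5²≡2, 6²≡13, 7²≡3, 8²≡18, 9²≡12, 10²≡8, 11²≡6 (mod 23).
So the quadratic residues mod 23 are {1, 2, 3, 4, 6, 8, 9, 12, 13, 16, 18}.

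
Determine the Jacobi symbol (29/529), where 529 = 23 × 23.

Reciprocity: 29 ≡ 1 and 529 ≡ 1 (mod 4), so (29/529) = +(529/29).
Reduce top mod 29: now compute (7/29).
Reciprocity: 7 ≡ 3 and 29 ≡ 1 (mod 4), so (7/29) = +(29/7).
Reduce top mod 7: now compute (1/7).
Reached (1/7) = 1. Collecting the sign flips along the way, the symbol is +1.

1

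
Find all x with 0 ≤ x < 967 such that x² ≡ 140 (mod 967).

408, 559

Since 967 ≡ 3 (mod 4), a square root of 140 is 140^((967+1)/4) = 140^242 mod 967.
Repeated squaring: 140^2≡260, 140^4≡877, 140^8≡364, 140^16≡17, 140^32≡289, 140^64≡359, 140^128≡270 (mod 967).
140^242 = 140^(128+64+32+16+2) ≡ 559 (mod 967).
Check: 559² = 312481 ≡ 140 (mod 967). The two roots are 408 and 559.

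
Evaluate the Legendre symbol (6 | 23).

1

Pull out 2: since 23 ≡ 7 (mod 8), (2/23) = +1.
Reciprocity: 3 ≡ 3 and 23 ≡ 3 (mod 4), so (3/23) = −(23/3).
Reduce top mod 3: now compute (2/3).
Pull out 2: since 3 ≡ 3 (mod 8), (2/3) = -1.
Reached (1/3) = 1. Collecting the sign flips along the way, the symbol is +1.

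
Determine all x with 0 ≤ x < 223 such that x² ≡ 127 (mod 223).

57, 166

Since 223 ≡ 3 (mod 4), a square root of 127 is 127^((223+1)/4) = 127^56 mod 223.
Repeated squaring: 127^2≡73, 127^4≡200, 127^8≡83, 127^16≡199, 127^32≡130 (mod 223).
127^56 = 127^(32+16+8) ≡ 166 (mod 223).
Check: 166² = 27556 ≡ 127 (mod 223). The two roots are 57 and 166.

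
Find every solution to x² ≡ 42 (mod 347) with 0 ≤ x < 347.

70, 277

Since 347 ≡ 3 (mod 4), a square root of 42 is 42^((347+1)/4) = 42^87 mod 347.
Repeated squaring: 42^2≡29, 42^4≡147, 42^8≡95, 42^16≡3, 42^32≡9, 42^64≡81 (mod 347).
42^87 = 42^(64+16+4+2+1) ≡ 277 (mod 347).
Check: 277² = 76729 ≡ 42 (mod 347). The two roots are 70 and 277.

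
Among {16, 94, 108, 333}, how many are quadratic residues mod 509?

3

(16/509) = +1 → QR.
(94/509) = +1 → QR.
(108/509) = -1 → non-residue.
(333/509) = +1 → QR.
Total quadratic residues among the 4: 3.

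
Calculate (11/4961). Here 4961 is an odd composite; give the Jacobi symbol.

0

Reciprocity: 11 ≡ 3 and 4961 ≡ 1 (mod 4), so (11/4961) = +(4961/11).
Reduce top mod 11: now compute (0/11).
Top reduces to 0: gcd > 1, so the symbol is 0.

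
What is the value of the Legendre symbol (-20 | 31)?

First reduce: -20 ≡ 11 (mod 31).
Reciprocity: 11 ≡ 3 and 31 ≡ 3 (mod 4), so (11/31) = −(31/11).
Reduce top mod 11: now compute (9/11).
Reciprocity: 9 ≡ 1 and 11 ≡ 3 (mod 4), so (9/11) = +(11/9).
Reduce top mod 9: now compute (2/9).
Pull out 2: since 9 ≡ 1 (mod 8), (2/9) = +1.
Reached (1/9) = 1. Collecting the sign flips along the way, the symbol is -1.

-1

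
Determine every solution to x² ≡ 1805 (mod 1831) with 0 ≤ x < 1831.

Since 1831 ≡ 3 (mod 4), a square root of 1805 is 1805^((1831+1)/4) = 1805^458 mod 1831.
Repeated squaring: 1805^2≡676, 1805^4≡1057, 1805^8≡339, 1805^16≡1399, 1805^32≡1693, 1805^64≡734, 1805^128≡442, 1805^256≡1278 (mod 1831).
1805^458 = 1805^(256+128+64+8+2) ≡ 287 (mod 1831).
Check: 287² = 82369 ≡ 1805 (mod 1831). The two roots are 287 and 1544.

287, 1544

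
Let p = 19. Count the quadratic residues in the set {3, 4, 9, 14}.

2

(3/19) = -1 → non-residue.
(4/19) = +1 → QR.
(9/19) = +1 → QR.
(14/19) = -1 → non-residue.
Total quadratic residues among the 4: 2.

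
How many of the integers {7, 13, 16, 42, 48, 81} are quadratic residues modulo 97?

(7/97) = -1 → non-residue.
(13/97) = -1 → non-residue.
(16/97) = +1 → QR.
(42/97) = -1 → non-residue.
(48/97) = +1 → QR.
(81/97) = +1 → QR.
Total quadratic residues among the 6: 3.

3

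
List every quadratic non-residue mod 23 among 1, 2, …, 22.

Square k = 1,…,11 (k and 23−k give the same square):
1²=1, 2²=4, 3²=9, 4²=16, 5²≡2, 6²≡13, 7²≡3, 8²≡18, 9²≡12, 10²≡8, 11²≡6 (mod 23).
The residues are {1, 2, 3, 4, 6, 8, 9, 12, 13, 16, 18}; the non-residues are the remaining 11 nonzero classes.

5 7 10 11 14 15 17 19 20 21 22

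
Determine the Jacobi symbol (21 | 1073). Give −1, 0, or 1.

-1

Reciprocity: 21 ≡ 1 and 1073 ≡ 1 (mod 4), so (21/1073) = +(1073/21).
Reduce top mod 21: now compute (2/21).
Pull out 2: since 21 ≡ 5 (mod 8), (2/21) = -1.
Reached (1/21) = 1. Collecting the sign flips along the way, the symbol is -1.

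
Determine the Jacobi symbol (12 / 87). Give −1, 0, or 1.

0

Pull out 2^2: since 87 ≡ 7 (mod 8), (2/87) = +1, so (2/87)^2 = +1.
Reciprocity: 3 ≡ 3 and 87 ≡ 3 (mod 4), so (3/87) = −(87/3).
Reduce top mod 3: now compute (0/3).
Top reduces to 0: gcd > 1, so the symbol is 0.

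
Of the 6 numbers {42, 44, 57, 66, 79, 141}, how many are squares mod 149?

(42/149) = +1 → QR.
(44/149) = -1 → non-residue.
(57/149) = -1 → non-residue.
(66/149) = -1 → non-residue.
(79/149) = -1 → non-residue.
(141/149) = -1 → non-residue.
Total quadratic residues among the 6: 1.

1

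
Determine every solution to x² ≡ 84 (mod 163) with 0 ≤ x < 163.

35, 128

Since 163 ≡ 3 (mod 4), a square root of 84 is 84^((163+1)/4) = 84^41 mod 163.
Repeated squaring: 84^2≡47, 84^4≡90, 84^8≡113, 84^16≡55, 84^32≡91 (mod 163).
84^41 = 84^(32+8+1) ≡ 35 (mod 163).
Check: 35² = 1225 ≡ 84 (mod 163). The two roots are 35 and 128.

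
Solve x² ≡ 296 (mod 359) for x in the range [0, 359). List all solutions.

53, 306

Since 359 ≡ 3 (mod 4), a square root of 296 is 296^((359+1)/4) = 296^90 mod 359.
Repeated squaring: 296^2≡20, 296^4≡41, 296^8≡245, 296^16≡72, 296^32≡158, 296^64≡193 (mod 359).
296^90 = 296^(64+16+8+2) ≡ 306 (mod 359).
Check: 306² = 93636 ≡ 296 (mod 359). The two roots are 53 and 306.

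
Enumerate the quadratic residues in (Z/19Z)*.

Square k = 1,…,9 (k and 19−k give the same square):
1²=1, 2²=4, 3²=9, 4²=16, 5²≡6, 6²≡17, 7²≡11, 8²≡7, 9²≡5 (mod 19).
So the quadratic residues mod 19 are {1, 4, 5, 6, 7, 9, 11, 16, 17}.

1,4,5,6,7,9,11,16,17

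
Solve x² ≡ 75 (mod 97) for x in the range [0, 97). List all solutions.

47, 50

97 ≡ 1 (mod 4), so we find a root by search.
Trying successive values, 47² = 2209 ≡ 75 (mod 97). The other root is 97 − 47 = 50.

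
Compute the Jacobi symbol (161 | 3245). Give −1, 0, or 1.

Reciprocity: 161 ≡ 1 and 3245 ≡ 1 (mod 4), so (161/3245) = +(3245/161).
Reduce top mod 161: now compute (25/161).
Reciprocity: 25 ≡ 1 and 161 ≡ 1 (mod 4), so (25/161) = +(161/25).
Reduce top mod 25: now compute (11/25).
Reciprocity: 11 ≡ 3 and 25 ≡ 1 (mod 4), so (11/25) = +(25/11).
Reduce top mod 11: now compute (3/11).
Reciprocity: 3 ≡ 3 and 11 ≡ 3 (mod 4), so (3/11) = −(11/3).
Reduce top mod 3: now compute (2/3).
Pull out 2: since 3 ≡ 3 (mod 8), (2/3) = -1.
Reached (1/3) = 1. Collecting the sign flips along the way, the symbol is +1.

1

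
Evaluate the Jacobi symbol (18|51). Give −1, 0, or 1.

Pull out 2: since 51 ≡ 3 (mod 8), (2/51) = -1.
Reciprocity: 9 ≡ 1 and 51 ≡ 3 (mod 4), so (9/51) = +(51/9).
Reduce top mod 9: now compute (6/9).
Pull out 2: since 9 ≡ 1 (mod 8), (2/9) = +1.
Reciprocity: 3 ≡ 3 and 9 ≡ 1 (mod 4), so (3/9) = +(9/3).
Reduce top mod 3: now compute (0/3).
Top reduces to 0: gcd > 1, so the symbol is 0.

0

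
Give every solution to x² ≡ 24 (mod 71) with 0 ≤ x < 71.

Since 71 ≡ 3 (mod 4), a square root of 24 is 24^((71+1)/4) = 24^18 mod 71.
Repeated squaring: 24^2≡8, 24^4≡64, 24^8≡49, 24^16≡58 (mod 71).
24^18 = 24^(16+2) ≡ 38 (mod 71).
Check: 38² = 1444 ≡ 24 (mod 71). The two roots are 33 and 38.

33, 38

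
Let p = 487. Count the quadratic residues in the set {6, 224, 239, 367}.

(6/487) = -1 → non-residue.
(224/487) = -1 → non-residue.
(239/487) = -1 → non-residue.
(367/487) = -1 → non-residue.
Total quadratic residues among the 4: 0.

0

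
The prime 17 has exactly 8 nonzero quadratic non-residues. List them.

3,5,6,7,10,11,12,14

Square k = 1,…,8 (k and 17−k give the same square):
1²=1, 2²=4, 3²=9, 4²=16, 5²≡8, 6²≡2, 7²≡15, 8²≡13 (mod 17).
The residues are {1, 2, 4, 8, 9, 13, 15, 16}; the non-residues are the remaining 8 nonzero classes.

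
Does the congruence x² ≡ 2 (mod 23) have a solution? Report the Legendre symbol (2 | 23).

Pull out 2: since 23 ≡ 7 (mod 8), (2/23) = +1.
Reached (1/23) = 1. Collecting the sign flips along the way, the symbol is +1.

1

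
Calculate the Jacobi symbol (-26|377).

0

First reduce: -26 ≡ 351 (mod 377).
Reciprocity: 351 ≡ 3 and 377 ≡ 1 (mod 4), so (351/377) = +(377/351).
Reduce top mod 351: now compute (26/351).
Pull out 2: since 351 ≡ 7 (mod 8), (2/351) = +1.
Reciprocity: 13 ≡ 1 and 351 ≡ 3 (mod 4), so (13/351) = +(351/13).
Reduce top mod 13: now compute (0/13).
Top reduces to 0: gcd > 1, so the symbol is 0.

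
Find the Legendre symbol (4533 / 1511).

First reduce: 4533 ≡ 0 (mod 1511).
Top reduces to 0: gcd > 1, so the symbol is 0.

0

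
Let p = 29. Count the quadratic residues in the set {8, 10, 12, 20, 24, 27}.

2

(8/29) = -1 → non-residue.
(10/29) = -1 → non-residue.
(12/29) = -1 → non-residue.
(20/29) = +1 → QR.
(24/29) = +1 → QR.
(27/29) = -1 → non-residue.
Total quadratic residues among the 6: 2.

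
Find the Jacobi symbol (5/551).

1

Reciprocity: 5 ≡ 1 and 551 ≡ 3 (mod 4), so (5/551) = +(551/5).
Reduce top mod 5: now compute (1/5).
Reached (1/5) = 1. Collecting the sign flips along the way, the symbol is +1.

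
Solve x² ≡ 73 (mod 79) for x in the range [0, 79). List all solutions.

Since 79 ≡ 3 (mod 4), a square root of 73 is 73^((79+1)/4) = 73^20 mod 79.
Repeated squaring: 73^2≡36, 73^4≡32, 73^8≡76, 73^16≡9 (mod 79).
73^20 = 73^(16+4) ≡ 51 (mod 79).
Check: 51² = 2601 ≡ 73 (mod 79). The two roots are 28 and 51.

28, 51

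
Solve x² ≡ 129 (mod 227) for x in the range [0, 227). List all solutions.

105, 122

Since 227 ≡ 3 (mod 4), a square root of 129 is 129^((227+1)/4) = 129^57 mod 227.
Repeated squaring: 129^2≡70, 129^4≡133, 129^8≡210, 129^16≡62, 129^32≡212 (mod 227).
129^57 = 129^(32+16+8+1) ≡ 122 (mod 227).
Check: 122² = 14884 ≡ 129 (mod 227). The two roots are 105 and 122.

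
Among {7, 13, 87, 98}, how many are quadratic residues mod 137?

3

(7/137) = +1 → QR.
(13/137) = -1 → non-residue.
(87/137) = +1 → QR.
(98/137) = +1 → QR.
Total quadratic residues among the 4: 3.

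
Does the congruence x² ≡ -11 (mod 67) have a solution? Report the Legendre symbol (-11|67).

1

First reduce: -11 ≡ 56 (mod 67).
Pull out 2^3: since 67 ≡ 3 (mod 8), (2/67) = -1, so (2/67)^3 = -1.
Reciprocity: 7 ≡ 3 and 67 ≡ 3 (mod 4), so (7/67) = −(67/7).
Reduce top mod 7: now compute (4/7).
Pull out 2^2: since 7 ≡ 7 (mod 8), (2/7) = +1, so (2/7)^2 = +1.
Reached (1/7) = 1. Collecting the sign flips along the way, the symbol is +1.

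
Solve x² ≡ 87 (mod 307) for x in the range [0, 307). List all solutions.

Since 307 ≡ 3 (mod 4), a square root of 87 is 87^((307+1)/4) = 87^77 mod 307.
Repeated squaring: 87^2≡201, 87^4≡184, 87^8≡86, 87^16≡28, 87^32≡170, 87^64≡42 (mod 307).
87^77 = 87^(64+8+4+1) ≡ 209 (mod 307).
Check: 209² = 43681 ≡ 87 (mod 307). The two roots are 98 and 209.

98, 209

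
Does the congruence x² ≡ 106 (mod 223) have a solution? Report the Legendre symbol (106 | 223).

1

Pull out 2: since 223 ≡ 7 (mod 8), (2/223) = +1.
Reciprocity: 53 ≡ 1 and 223 ≡ 3 (mod 4), so (53/223) = +(223/53).
Reduce top mod 53: now compute (11/53).
Reciprocity: 11 ≡ 3 and 53 ≡ 1 (mod 4), so (11/53) = +(53/11).
Reduce top mod 11: now compute (9/11).
Reciprocity: 9 ≡ 1 and 11 ≡ 3 (mod 4), so (9/11) = +(11/9).
Reduce top mod 9: now compute (2/9).
Pull out 2: since 9 ≡ 1 (mod 8), (2/9) = +1.
Reached (1/9) = 1. Collecting the sign flips along the way, the symbol is +1.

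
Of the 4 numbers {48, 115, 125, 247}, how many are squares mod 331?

1

(48/331) = -1 → non-residue.
(115/331) = -1 → non-residue.
(125/331) = +1 → QR.
(247/331) = -1 → non-residue.
Total quadratic residues among the 4: 1.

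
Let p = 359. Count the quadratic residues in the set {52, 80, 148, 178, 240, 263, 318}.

3

(52/359) = -1 → non-residue.
(80/359) = +1 → QR.
(148/359) = +1 → QR.
(178/359) = -1 → non-residue.
(240/359) = +1 → QR.
(263/359) = -1 → non-residue.
(318/359) = -1 → non-residue.
Total quadratic residues among the 7: 3.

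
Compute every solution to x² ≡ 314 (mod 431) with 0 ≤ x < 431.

68, 363

Since 431 ≡ 3 (mod 4), a square root of 314 is 314^((431+1)/4) = 314^108 mod 431.
Repeated squaring: 314^2≡328, 314^4≡265, 314^8≡403, 314^16≡353, 314^32≡50, 314^64≡345 (mod 431).
314^108 = 314^(64+32+8+4) ≡ 363 (mod 431).
Check: 363² = 131769 ≡ 314 (mod 431). The two roots are 68 and 363.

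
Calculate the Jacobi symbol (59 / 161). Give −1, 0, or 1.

Reciprocity: 59 ≡ 3 and 161 ≡ 1 (mod 4), so (59/161) = +(161/59).
Reduce top mod 59: now compute (43/59).
Reciprocity: 43 ≡ 3 and 59 ≡ 3 (mod 4), so (43/59) = −(59/43).
Reduce top mod 43: now compute (16/43).
Pull out 2^4: since 43 ≡ 3 (mod 8), (2/43) = -1, so (2/43)^4 = +1.
Reached (1/43) = 1. Collecting the sign flips along the way, the symbol is -1.

-1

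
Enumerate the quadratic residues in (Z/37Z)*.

1, 3, 4, 7, 9, 10, 11, 12, 16, 21, 25, 26, 27, 28, 30, 33, 34, 36

Square k = 1,…,18 (k and 37−k give the same square):
1²=1, 2²=4, 3²=9, 4²=16, 5²=25, 6²=36, 7²≡12, 8²≡27, 9²≡7, 10²≡26, 11²≡10, 12²≡33, 13²≡21, 14²≡11, 15²≡3, 16²≡34, 17²≡30, 18²≡28 (mod 37).
So the quadratic residues mod 37 are {1, 3, 4, 7, 9, 10, 11, 12, 16, 21, 25, 26, 27, 28, 30, 33, 34, 36}.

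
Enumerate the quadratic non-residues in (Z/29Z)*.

2, 3, 8, 10, 11, 12, 14, 15, 17, 18, 19, 21, 26, 27

Square k = 1,…,14 (k and 29−k give the same square):
1²=1, 2²=4, 3²=9, 4²=16, 5²=25, 6²≡7, 7²≡20, 8²≡6, 9²≡23, 10²≡13, 11²≡5, 12²≡28, 13²≡24, 14²≡22 (mod 29).
The residues are {1, 4, 5, 6, 7, 9, 13, 16, 20, 22, 23, 24, 25, 28}; the non-residues are the remaining 14 nonzero classes.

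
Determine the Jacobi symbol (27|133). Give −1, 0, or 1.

Reciprocity: 27 ≡ 3 and 133 ≡ 1 (mod 4), so (27/133) = +(133/27).
Reduce top mod 27: now compute (25/27).
Reciprocity: 25 ≡ 1 and 27 ≡ 3 (mod 4), so (25/27) = +(27/25).
Reduce top mod 25: now compute (2/25).
Pull out 2: since 25 ≡ 1 (mod 8), (2/25) = +1.
Reached (1/25) = 1. Collecting the sign flips along the way, the symbol is +1.

1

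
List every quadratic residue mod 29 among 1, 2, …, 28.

1,4,5,6,7,9,13,16,20,22,23,24,25,28

Square k = 1,…,14 (k and 29−k give the same square):
1²=1, 2²=4, 3²=9, 4²=16, 5²=25, 6²≡7, 7²≡20, 8²≡6, 9²≡23, 10²≡13, 11²≡5, 12²≡28, 13²≡24, 14²≡22 (mod 29).
So the quadratic residues mod 29 are {1, 4, 5, 6, 7, 9, 13, 16, 20, 22, 23, 24, 25, 28}.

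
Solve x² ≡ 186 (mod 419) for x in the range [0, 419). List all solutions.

32, 387

Since 419 ≡ 3 (mod 4), a square root of 186 is 186^((419+1)/4) = 186^105 mod 419.
Repeated squaring: 186^2≡238, 186^4≡79, 186^8≡375, 186^16≡260, 186^32≡141, 186^64≡188 (mod 419).
186^105 = 186^(64+32+8+1) ≡ 387 (mod 419).
Check: 387² = 149769 ≡ 186 (mod 419). The two roots are 32 and 387.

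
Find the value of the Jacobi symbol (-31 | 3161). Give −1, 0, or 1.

-1

First reduce: -31 ≡ 3130 (mod 3161).
Pull out 2: since 3161 ≡ 1 (mod 8), (2/3161) = +1.
Reciprocity: 1565 ≡ 1 and 3161 ≡ 1 (mod 4), so (1565/3161) = +(3161/1565).
Reduce top mod 1565: now compute (31/1565).
Reciprocity: 31 ≡ 3 and 1565 ≡ 1 (mod 4), so (31/1565) = +(1565/31).
Reduce top mod 31: now compute (15/31).
Reciprocity: 15 ≡ 3 and 31 ≡ 3 (mod 4), so (15/31) = −(31/15).
Reduce top mod 15: now compute (1/15).
Reached (1/15) = 1. Collecting the sign flips along the way, the symbol is -1.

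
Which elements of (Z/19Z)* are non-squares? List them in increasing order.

2,3,8,10,12,13,14,15,18

Square k = 1,…,9 (k and 19−k give the same square):
1²=1, 2²=4, 3²=9, 4²=16, 5²≡6, 6²≡17, 7²≡11, 8²≡7, 9²≡5 (mod 19).
The residues are {1, 4, 5, 6, 7, 9, 11, 16, 17}; the non-residues are the remaining 9 nonzero classes.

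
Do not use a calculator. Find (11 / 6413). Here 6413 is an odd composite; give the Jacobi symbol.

Reciprocity: 11 ≡ 3 and 6413 ≡ 1 (mod 4), so (11/6413) = +(6413/11).
Reduce top mod 11: now compute (0/11).
Top reduces to 0: gcd > 1, so the symbol is 0.

0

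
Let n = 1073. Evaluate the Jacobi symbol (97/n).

1

Reciprocity: 97 ≡ 1 and 1073 ≡ 1 (mod 4), so (97/1073) = +(1073/97).
Reduce top mod 97: now compute (6/97).
Pull out 2: since 97 ≡ 1 (mod 8), (2/97) = +1.
Reciprocity: 3 ≡ 3 and 97 ≡ 1 (mod 4), so (3/97) = +(97/3).
Reduce top mod 3: now compute (1/3).
Reached (1/3) = 1. Collecting the sign flips along the way, the symbol is +1.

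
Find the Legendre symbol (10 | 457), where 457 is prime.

-1

Pull out 2: since 457 ≡ 1 (mod 8), (2/457) = +1.
Reciprocity: 5 ≡ 1 and 457 ≡ 1 (mod 4), so (5/457) = +(457/5).
Reduce top mod 5: now compute (2/5).
Pull out 2: since 5 ≡ 5 (mod 8), (2/5) = -1.
Reached (1/5) = 1. Collecting the sign flips along the way, the symbol is -1.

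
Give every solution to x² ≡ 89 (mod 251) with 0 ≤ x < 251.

Since 251 ≡ 3 (mod 4), a square root of 89 is 89^((251+1)/4) = 89^63 mod 251.
Repeated squaring: 89^2≡140, 89^4≡22, 89^8≡233, 89^16≡73, 89^32≡58 (mod 251).
89^63 = 89^(32+16+8+4+2+1) ≡ 66 (mod 251).
Check: 66² = 4356 ≡ 89 (mod 251). The two roots are 66 and 185.

66, 185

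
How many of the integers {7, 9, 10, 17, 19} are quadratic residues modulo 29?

(7/29) = +1 → QR.
(9/29) = +1 → QR.
(10/29) = -1 → non-residue.
(17/29) = -1 → non-residue.
(19/29) = -1 → non-residue.
Total quadratic residues among the 5: 2.

2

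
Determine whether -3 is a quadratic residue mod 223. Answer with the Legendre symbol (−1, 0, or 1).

Euler's criterion: (-3/223) ≡ 220^111 (mod 223).
220^2 ≡ 9 (mod 223)
220^4 ≡ 81 (mod 223)
220^8 ≡ 94 (mod 223)
220^16 ≡ 139 (mod 223)
220^32 ≡ 143 (mod 223)
220^64 ≡ 156 (mod 223)
220^111 = 220^(64+32+8+4+2+1) ≡ 1 (mod 223).
Result is 1, so (-3/223) = 1.

1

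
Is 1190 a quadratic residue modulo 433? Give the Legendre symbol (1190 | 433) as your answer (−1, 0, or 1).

Euler's criterion: (1190/433) ≡ 324^216 (mod 433).
324^2 ≡ 190 (mod 433)
324^4 ≡ 161 (mod 433)
324^8 ≡ 374 (mod 433)
324^16 ≡ 17 (mod 433)
324^32 ≡ 289 (mod 433)
324^64 ≡ 385 (mod 433)
324^128 ≡ 139 (mod 433)
324^216 = 324^(128+64+16+8) ≡ 1 (mod 433).
Result is 1, so (1190/433) = 1.

1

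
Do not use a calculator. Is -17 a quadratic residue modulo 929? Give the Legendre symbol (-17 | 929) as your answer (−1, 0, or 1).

-1

Euler's criterion: (-17/929) ≡ 912^464 (mod 929).
912^2 ≡ 289 (mod 929)
912^4 ≡ 840 (mod 929)
912^8 ≡ 489 (mod 929)
912^16 ≡ 368 (mod 929)
912^32 ≡ 719 (mod 929)
912^64 ≡ 437 (mod 929)
912^128 ≡ 524 (mod 929)
912^256 ≡ 521 (mod 929)
912^464 = 912^(256+128+64+16) ≡ 928 (mod 929).
Result is 928 ≡ −1, so (-17/929) = −1.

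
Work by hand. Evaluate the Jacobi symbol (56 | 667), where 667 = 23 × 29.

Pull out 2^3: since 667 ≡ 3 (mod 8), (2/667) = -1, so (2/667)^3 = -1.
Reciprocity: 7 ≡ 3 and 667 ≡ 3 (mod 4), so (7/667) = −(667/7).
Reduce top mod 7: now compute (2/7).
Pull out 2: since 7 ≡ 7 (mod 8), (2/7) = +1.
Reached (1/7) = 1. Collecting the sign flips along the way, the symbol is +1.

1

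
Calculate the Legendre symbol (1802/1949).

-1

Pull out 2: since 1949 ≡ 5 (mod 8), (2/1949) = -1.
Reciprocity: 901 ≡ 1 and 1949 ≡ 1 (mod 4), so (901/1949) = +(1949/901).
Reduce top mod 901: now compute (147/901).
Reciprocity: 147 ≡ 3 and 901 ≡ 1 (mod 4), so (147/901) = +(901/147).
Reduce top mod 147: now compute (19/147).
Reciprocity: 19 ≡ 3 and 147 ≡ 3 (mod 4), so (19/147) = −(147/19).
Reduce top mod 19: now compute (14/19).
Pull out 2: since 19 ≡ 3 (mod 8), (2/19) = -1.
Reciprocity: 7 ≡ 3 and 19 ≡ 3 (mod 4), so (7/19) = −(19/7).
Reduce top mod 7: now compute (5/7).
Reciprocity: 5 ≡ 1 and 7 ≡ 3 (mod 4), so (5/7) = +(7/5).
Reduce top mod 5: now compute (2/5).
Pull out 2: since 5 ≡ 5 (mod 8), (2/5) = -1.
Reached (1/5) = 1. Collecting the sign flips along the way, the symbol is -1.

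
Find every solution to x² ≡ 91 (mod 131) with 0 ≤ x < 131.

22, 109

Since 131 ≡ 3 (mod 4), a square root of 91 is 91^((131+1)/4) = 91^33 mod 131.
Repeated squaring: 91^2≡28, 91^4≡129, 91^8≡4, 91^16≡16, 91^32≡125 (mod 131).
91^33 = 91^(32+1) ≡ 109 (mod 131).
Check: 109² = 11881 ≡ 91 (mod 131). The two roots are 22 and 109.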